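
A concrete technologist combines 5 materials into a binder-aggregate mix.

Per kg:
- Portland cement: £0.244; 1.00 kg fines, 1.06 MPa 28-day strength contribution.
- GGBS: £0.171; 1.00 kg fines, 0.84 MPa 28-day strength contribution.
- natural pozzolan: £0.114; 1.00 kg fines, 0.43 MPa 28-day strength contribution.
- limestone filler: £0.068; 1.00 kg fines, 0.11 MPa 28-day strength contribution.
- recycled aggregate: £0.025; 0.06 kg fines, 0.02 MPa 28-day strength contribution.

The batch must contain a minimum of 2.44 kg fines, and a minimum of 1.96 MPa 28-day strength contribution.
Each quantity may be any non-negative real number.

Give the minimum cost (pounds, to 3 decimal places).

£0.405

Treat it as an LP. Let x1 = kg of Portland cement, x2 = kg of GGBS, x3 = kg of natural pozzolan, x4 = kg of limestone filler, x5 = kg of recycled aggregate.
Minimize 0.244x1 + 0.171x2 + 0.114x3 + 0.068x4 + 0.025x5 with:
  1x1 + 1x2 + 1x3 + 1x4 + 0.06x5 ≥ 2.44   (fines)
  1.06x1 + 0.84x2 + 0.43x3 + 0.11x4 + 0.02x5 ≥ 1.96   (28-day strength contribution)
  x1, x2, x3, x4, x5 ≥ 0.
The minimum-cost mix takes nothing from Portland cement, natural pozzolan, recycled aggregate — only GGBS, limestone filler. The fines and 28-day strength contribution requirements are met with equality.
Solving gives x2 = 2.317, x4 = 0.1227.
Hence cost = 0.171·2.317 + 0.068·0.1227 = £0.40455.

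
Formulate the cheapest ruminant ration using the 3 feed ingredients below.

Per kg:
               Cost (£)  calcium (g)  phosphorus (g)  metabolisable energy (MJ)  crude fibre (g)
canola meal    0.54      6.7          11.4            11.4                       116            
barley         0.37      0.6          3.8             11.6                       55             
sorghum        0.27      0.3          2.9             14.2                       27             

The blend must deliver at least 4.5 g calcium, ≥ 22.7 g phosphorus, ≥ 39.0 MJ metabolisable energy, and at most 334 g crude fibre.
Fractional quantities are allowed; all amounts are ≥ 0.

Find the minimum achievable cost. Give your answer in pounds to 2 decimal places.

This is a linear program. Let x1 = kg of canola meal, x2 = kg of barley, x3 = kg of sorghum.
Minimize 0.54x1 + 0.37x2 + 0.27x3 s.t.:
  6.7x1 + 0.6x2 + 0.3x3 ≥ 4.5   (calcium)
  11.4x1 + 3.8x2 + 2.9x3 ≥ 22.7   (phosphorus)
  11.4x1 + 11.6x2 + 14.2x3 ≥ 39   (metabolisable energy)
  116x1 + 55x2 + 27x3 ≤ 334   (crude fibre)
  x1, x2, x3 ≥ 0.
The optimal basis is {canola meal, sorghum}; barley drops out. The phosphorus and metabolisable energy requirements are met with equality.
Solving gives x1 = 1.624, x3 = 1.442.
Hence cost = 0.54·1.624 + 0.27·1.442 = £1.2663.

£1.27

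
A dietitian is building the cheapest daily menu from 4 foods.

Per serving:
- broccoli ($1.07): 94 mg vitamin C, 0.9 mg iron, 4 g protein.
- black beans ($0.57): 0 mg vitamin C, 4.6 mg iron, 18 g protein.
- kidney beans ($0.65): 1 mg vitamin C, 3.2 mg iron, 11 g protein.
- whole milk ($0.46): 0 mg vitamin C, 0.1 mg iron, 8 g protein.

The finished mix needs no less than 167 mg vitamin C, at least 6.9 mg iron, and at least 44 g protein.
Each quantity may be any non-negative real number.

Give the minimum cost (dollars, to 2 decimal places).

This is a linear program. Let x1 = servings of broccoli, x2 = servings of black beans, x3 = servings of kidney beans, x4 = servings of whole milk.
Minimize 1.07x1 + 0.57x2 + 0.65x3 + 0.46x4 s.t.:
  94x1 + 1x3 ≥ 167   (vitamin C)
  0.9x1 + 4.6x2 + 3.2x3 + 0.1x4 ≥ 6.9   (iron)
  4x1 + 18x2 + 11x3 + 8x4 ≥ 44   (protein)
  x1, x2, x3, x4 ≥ 0.
The minimum-cost mix takes nothing from kidney beans, whole milk — only broccoli, black beans. There the vitamin C and protein constraints are tight.
So broccoli = 1.777 servings, black beans = 2.05 servings.
Total cost: 1.07·1.777 + 0.57·2.05 = 3.0699.

$3.07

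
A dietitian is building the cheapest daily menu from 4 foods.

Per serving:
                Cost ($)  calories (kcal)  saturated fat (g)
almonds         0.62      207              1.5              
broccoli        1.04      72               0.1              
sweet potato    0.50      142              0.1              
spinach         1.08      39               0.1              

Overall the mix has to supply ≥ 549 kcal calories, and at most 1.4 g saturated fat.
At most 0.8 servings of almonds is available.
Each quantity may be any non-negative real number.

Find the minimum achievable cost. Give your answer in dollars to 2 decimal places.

This is a linear program. Let x1 = servings of almonds, x2 = servings of broccoli, x3 = servings of sweet potato, x4 = servings of spinach.
min 0.62x1 + 1.04x2 + 0.5x3 + 1.08x4 subject to:
  207x1 + 72x2 + 142x3 + 39x4 ≥ 549   (calories)
  1.5x1 + 0.1x2 + 0.1x3 + 0.1x4 ≤ 1.4   (saturated fat)
  x1 ≤ 0.8
  x1, x2, x3, x4 ≥ 0.
At the optimum only almonds, sweet potato are positive (broccoli, spinach = 0). There the calories and saturated fat constraints are tight.
Solving gives x1 = 0.7483, x3 = 2.775.
Objective = 0.62·0.7483 + 0.5·2.775 = 1.8514.

$1.85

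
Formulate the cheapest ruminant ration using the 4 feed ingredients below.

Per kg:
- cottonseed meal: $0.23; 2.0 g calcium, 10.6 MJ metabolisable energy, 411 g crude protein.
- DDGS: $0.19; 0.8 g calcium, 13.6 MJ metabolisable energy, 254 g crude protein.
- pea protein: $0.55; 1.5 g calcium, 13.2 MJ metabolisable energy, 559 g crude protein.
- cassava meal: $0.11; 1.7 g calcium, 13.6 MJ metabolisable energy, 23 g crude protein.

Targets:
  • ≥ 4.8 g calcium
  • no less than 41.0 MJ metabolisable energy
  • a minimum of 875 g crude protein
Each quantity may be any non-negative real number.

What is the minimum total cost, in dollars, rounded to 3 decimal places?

$0.621

Let x1 = kg of cottonseed meal, x2 = kg of DDGS, x3 = kg of pea protein, x4 = kg of cassava meal.
min 0.23x1 + 0.19x2 + 0.55x3 + 0.11x4 s.t.:
  2x1 + 0.8x2 + 1.5x3 + 1.7x4 ≥ 4.8   (calcium)
  10.6x1 + 13.6x2 + 13.2x3 + 13.6x4 ≥ 41   (metabolisable energy)
  411x1 + 254x2 + 559x3 + 23x4 ≥ 875   (crude protein)
  x1, x2, x3, x4 ≥ 0.
At the optimum only cottonseed meal, DDGS, cassava meal are positive (pea protein = 0). Binding constraints: calcium, metabolisable energy, crude protein.
So cottonseed meal = 1.275 kg, DDGS = 1.318 kg, cassava meal = 0.7031 kg.
Cost = 0.23·1.275 + 0.19·1.318 + 0.11·0.7031 = 0.62101.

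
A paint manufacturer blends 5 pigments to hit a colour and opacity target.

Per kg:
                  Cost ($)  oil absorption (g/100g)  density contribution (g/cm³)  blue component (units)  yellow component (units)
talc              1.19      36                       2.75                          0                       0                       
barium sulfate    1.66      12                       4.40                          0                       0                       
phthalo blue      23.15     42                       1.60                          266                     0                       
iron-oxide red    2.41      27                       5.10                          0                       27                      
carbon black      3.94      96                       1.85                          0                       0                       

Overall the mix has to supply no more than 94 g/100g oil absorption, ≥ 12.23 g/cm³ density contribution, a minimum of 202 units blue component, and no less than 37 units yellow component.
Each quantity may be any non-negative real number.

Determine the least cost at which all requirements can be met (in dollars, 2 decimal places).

$22.40

Let x1 = kg of talc, x2 = kg of barium sulfate, x3 = kg of phthalo blue, x4 = kg of iron-oxide red, x5 = kg of carbon black.
min 1.19x1 + 1.66x2 + 23.15x3 + 2.41x4 + 3.94x5 subject to:
  36x1 + 12x2 + 42x3 + 27x4 + 96x5 ≤ 94   (oil absorption)
  2.75x1 + 4.4x2 + 1.6x3 + 5.1x4 + 1.85x5 ≥ 12.23   (density contribution)
  266x3 ≥ 202   (blue component)
  27x4 ≥ 37   (yellow component)
  x1, x2, x3, x4, x5 ≥ 0.
The cheapest feasible vertex uses only barium sulfate, phthalo blue, iron-oxide red; talc, carbon black are not used. There the density contribution, blue component, yellow component constraints are tight.
So barium sulfate = 0.915 kg, phthalo blue = 0.7594 kg, iron-oxide red = 1.37 kg.
Total cost: 1.66·0.915 + 23.15·0.7594 + 2.41·1.37 = 22.4007.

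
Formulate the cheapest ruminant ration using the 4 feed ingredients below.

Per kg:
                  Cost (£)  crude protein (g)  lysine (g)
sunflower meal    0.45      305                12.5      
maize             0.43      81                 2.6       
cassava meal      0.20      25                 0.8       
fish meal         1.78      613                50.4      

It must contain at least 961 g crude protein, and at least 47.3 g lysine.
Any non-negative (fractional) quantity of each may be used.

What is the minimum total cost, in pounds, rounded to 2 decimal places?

£1.69

Set it up as a linear program. Let x1 = kg of sunflower meal, x2 = kg of maize, x3 = kg of cassava meal, x4 = kg of fish meal.
min 0.45x1 + 0.43x2 + 0.2x3 + 1.78x4 s.t.:
  305x1 + 81x2 + 25x3 + 613x4 ≥ 961   (crude protein)
  12.5x1 + 2.6x2 + 0.8x3 + 50.4x4 ≥ 47.3   (lysine)
  x1, x2, x3, x4 ≥ 0.
The cheapest feasible vertex uses only sunflower meal, fish meal; maize, cassava meal are not used. The crude protein and lysine requirements are met with equality.
That vertex is x1 = 2.521, x4 = 0.3131.
Cost = 0.45·2.521 + 1.78·0.3131 = 1.6918.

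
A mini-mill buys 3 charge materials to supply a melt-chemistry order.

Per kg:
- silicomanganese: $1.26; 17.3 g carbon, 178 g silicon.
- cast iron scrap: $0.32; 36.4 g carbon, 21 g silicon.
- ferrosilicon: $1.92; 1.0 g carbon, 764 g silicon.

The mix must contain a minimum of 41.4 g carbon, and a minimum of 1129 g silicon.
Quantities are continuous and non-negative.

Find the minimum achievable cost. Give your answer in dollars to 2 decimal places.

$3.13

This is a linear program. Let x1 = kg of silicomanganese, x2 = kg of cast iron scrap, x3 = kg of ferrosilicon.
Minimise 1.26x1 + 0.32x2 + 1.92x3 with:
  17.3x1 + 36.4x2 + 1x3 ≥ 41.4   (carbon)
  178x1 + 21x2 + 764x3 ≥ 1129   (silicon)
  x1, x2, x3 ≥ 0.
The cheapest feasible vertex uses only cast iron scrap, ferrosilicon; silicomanganese is not used. Binding constraints: carbon and silicon.
That vertex is x2 = 1.098, x3 = 1.448.
Hence cost = 0.32·1.098 + 1.92·1.448 = $3.1315.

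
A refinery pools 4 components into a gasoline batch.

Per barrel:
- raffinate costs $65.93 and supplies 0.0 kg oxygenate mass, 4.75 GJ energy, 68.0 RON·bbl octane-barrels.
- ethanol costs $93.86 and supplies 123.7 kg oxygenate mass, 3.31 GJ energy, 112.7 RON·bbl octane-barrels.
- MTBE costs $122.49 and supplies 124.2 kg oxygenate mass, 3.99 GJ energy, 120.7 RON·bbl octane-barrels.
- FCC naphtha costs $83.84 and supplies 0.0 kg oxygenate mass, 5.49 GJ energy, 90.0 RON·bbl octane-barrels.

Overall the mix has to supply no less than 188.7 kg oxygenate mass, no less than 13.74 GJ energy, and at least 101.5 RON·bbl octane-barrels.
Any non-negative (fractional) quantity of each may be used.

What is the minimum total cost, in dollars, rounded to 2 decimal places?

$263.81

Set it up as a linear program. Let x1 = barrels of raffinate, x2 = barrels of ethanol, x3 = barrels of MTBE, x4 = barrels of FCC naphtha.
min 65.93x1 + 93.86x2 + 122.49x3 + 83.84x4 with:
  123.7x2 + 124.2x3 ≥ 188.7   (oxygenate mass)
  4.75x1 + 3.31x2 + 3.99x3 + 5.49x4 ≥ 13.74   (energy)
  68x1 + 112.7x2 + 120.7x3 + 90x4 ≥ 101.5   (octane-barrels)
  x1, x2, x3, x4 ≥ 0.
The minimum-cost mix takes nothing from MTBE, FCC naphtha — only raffinate, ethanol. There the oxygenate mass and energy constraints are tight.
That vertex is x1 = 1.8296, x2 = 1.5255.
Total cost: 65.93·1.8296 + 93.86·1.5255 = 263.8090.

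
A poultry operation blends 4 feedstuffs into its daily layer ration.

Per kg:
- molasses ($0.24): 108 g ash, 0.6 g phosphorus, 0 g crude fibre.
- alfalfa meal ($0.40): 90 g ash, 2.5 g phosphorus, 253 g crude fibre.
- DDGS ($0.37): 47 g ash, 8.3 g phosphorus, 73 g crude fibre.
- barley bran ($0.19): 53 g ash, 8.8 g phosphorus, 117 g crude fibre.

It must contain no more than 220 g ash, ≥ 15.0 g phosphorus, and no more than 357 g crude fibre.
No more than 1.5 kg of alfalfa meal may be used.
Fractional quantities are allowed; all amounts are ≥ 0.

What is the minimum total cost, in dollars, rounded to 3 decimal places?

$0.324

Treat it as an LP. Let x1 = kg of molasses, x2 = kg of alfalfa meal, x3 = kg of DDGS, x4 = kg of barley bran.
Minimise 0.24x1 + 0.4x2 + 0.37x3 + 0.19x4 subject to:
  108x1 + 90x2 + 47x3 + 53x4 ≤ 220   (ash)
  0.6x1 + 2.5x2 + 8.3x3 + 8.8x4 ≥ 15   (phosphorus)
  253x2 + 73x3 + 117x4 ≤ 357   (crude fibre)
  x2 ≤ 1.5
  x1, x2, x3, x4 ≥ 0.
The cheapest feasible vertex uses only barley bran; molasses, alfalfa meal, DDGS are not used. There the phosphorus constraint is tight.
Optimal quantities: barley bran = 1.705 kg.
Hence cost = 0.19·1.705 = $0.32395.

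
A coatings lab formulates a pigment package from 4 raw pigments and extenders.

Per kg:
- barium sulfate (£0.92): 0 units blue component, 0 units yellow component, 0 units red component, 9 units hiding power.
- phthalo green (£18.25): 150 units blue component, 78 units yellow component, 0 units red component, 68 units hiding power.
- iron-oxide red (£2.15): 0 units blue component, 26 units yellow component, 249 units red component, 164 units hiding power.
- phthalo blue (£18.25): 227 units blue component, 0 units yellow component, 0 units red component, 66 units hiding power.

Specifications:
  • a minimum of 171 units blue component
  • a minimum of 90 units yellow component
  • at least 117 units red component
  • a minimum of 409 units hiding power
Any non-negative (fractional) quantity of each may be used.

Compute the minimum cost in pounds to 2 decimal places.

£21.07

Treat it as an LP. Let x1 = kg of barium sulfate, x2 = kg of phthalo green, x3 = kg of iron-oxide red, x4 = kg of phthalo blue.
Minimise 0.92x1 + 18.25x2 + 2.15x3 + 18.25x4 subject to:
  150x2 + 227x4 ≥ 171   (blue component)
  78x2 + 26x3 ≥ 90   (yellow component)
  249x3 ≥ 117   (red component)
  9x1 + 68x2 + 164x3 + 66x4 ≥ 409   (hiding power)
  x1, x2, x3, x4 ≥ 0.
The minimum-cost mix takes nothing from barium sulfate — only phthalo green, iron-oxide red, phthalo blue. There the blue component, yellow component, hiding power constraints are tight.
That vertex is x2 = 0.4457, x3 = 2.124, x4 = 0.4588.
Hence cost = 18.25·0.4457 + 2.15·2.124 + 18.25·0.4588 = £21.0737.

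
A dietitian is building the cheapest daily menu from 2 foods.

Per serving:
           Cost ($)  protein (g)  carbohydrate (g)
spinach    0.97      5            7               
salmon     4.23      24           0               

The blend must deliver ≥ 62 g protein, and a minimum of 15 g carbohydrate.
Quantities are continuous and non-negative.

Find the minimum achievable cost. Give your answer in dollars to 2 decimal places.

Set it up as a linear program. Let x1 = servings of spinach, x2 = servings of salmon.
Minimise 0.97x1 + 4.23x2 subject to:
  5x1 + 24x2 ≥ 62   (protein)
  7x1 ≥ 15   (carbohydrate)
  x1, x2 ≥ 0.
Both inputs are positive at the optimum. The protein and carbohydrate requirements are met with equality.
That vertex is x1 = 2.143, x2 = 2.137.
Objective = 0.97·2.143 + 4.23·2.137 = 11.1182.

$11.12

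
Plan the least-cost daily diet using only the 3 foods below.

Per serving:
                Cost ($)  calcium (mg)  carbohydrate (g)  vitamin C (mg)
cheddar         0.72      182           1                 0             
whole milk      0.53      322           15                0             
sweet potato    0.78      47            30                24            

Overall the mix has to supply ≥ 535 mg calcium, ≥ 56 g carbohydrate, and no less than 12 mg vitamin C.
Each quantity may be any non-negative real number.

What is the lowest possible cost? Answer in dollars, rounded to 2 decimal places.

$1.67

Let x1 = servings of cheddar, x2 = servings of whole milk, x3 = servings of sweet potato.
min 0.72x1 + 0.53x2 + 0.78x3 with:
  182x1 + 322x2 + 47x3 ≥ 535   (calcium)
  1x1 + 15x2 + 30x3 ≥ 56   (carbohydrate)
  24x3 ≥ 12   (vitamin C)
  x1, x2, x3 ≥ 0.
The minimum-cost mix takes nothing from cheddar — only whole milk, sweet potato. The calcium and carbohydrate requirements are met with equality.
Solving gives x2 = 1.498, x3 = 1.117.
Total cost: 0.53·1.498 + 0.78·1.117 = 1.6652.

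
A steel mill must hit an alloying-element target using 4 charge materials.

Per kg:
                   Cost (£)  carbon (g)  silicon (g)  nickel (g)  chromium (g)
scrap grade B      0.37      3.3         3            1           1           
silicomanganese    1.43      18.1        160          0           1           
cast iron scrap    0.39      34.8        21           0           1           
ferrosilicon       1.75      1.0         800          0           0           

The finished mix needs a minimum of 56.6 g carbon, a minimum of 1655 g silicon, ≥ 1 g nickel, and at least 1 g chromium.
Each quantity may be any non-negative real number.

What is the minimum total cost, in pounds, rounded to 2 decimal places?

This is a linear program. Let x1 = kg of scrap grade B, x2 = kg of silicomanganese, x3 = kg of cast iron scrap, x4 = kg of ferrosilicon.
Minimize 0.37x1 + 1.43x2 + 0.39x3 + 1.75x4 subject to:
  3.3x1 + 18.1x2 + 34.8x3 + 1x4 ≥ 56.6   (carbon)
  3x1 + 160x2 + 21x3 + 800x4 ≥ 1655   (silicon)
  1x1 ≥ 1   (nickel)
  1x1 + 1x2 + 1x3 ≥ 1   (chromium)
  x1, x2, x3, x4 ≥ 0.
The minimum-cost mix takes nothing from silicomanganese — only scrap grade B, cast iron scrap, ferrosilicon. There the carbon, silicon, nickel constraints are tight.
Solving gives x1 = 1, x3 = 1.473, x4 = 2.026.
Cost = 0.37·1 + 0.39·1.473 + 1.75·2.026 = 4.4900.

£4.49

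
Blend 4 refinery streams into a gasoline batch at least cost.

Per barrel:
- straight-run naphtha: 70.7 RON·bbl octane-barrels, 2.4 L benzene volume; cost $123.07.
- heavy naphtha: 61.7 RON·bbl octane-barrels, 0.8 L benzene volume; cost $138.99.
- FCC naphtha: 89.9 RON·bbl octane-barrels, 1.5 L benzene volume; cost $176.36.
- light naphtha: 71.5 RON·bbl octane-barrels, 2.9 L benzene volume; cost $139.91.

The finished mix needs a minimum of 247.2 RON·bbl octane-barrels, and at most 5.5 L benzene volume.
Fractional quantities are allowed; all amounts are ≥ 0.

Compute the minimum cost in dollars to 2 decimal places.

$467.33

Let x1 = barrels of straight-run naphtha, x2 = barrels of heavy naphtha, x3 = barrels of FCC naphtha, x4 = barrels of light naphtha.
min 123.07x1 + 138.99x2 + 176.36x3 + 139.91x4 with:
  70.7x1 + 61.7x2 + 89.9x3 + 71.5x4 ≥ 247.2   (octane-barrels)
  2.4x1 + 0.8x2 + 1.5x3 + 2.9x4 ≤ 5.5   (benzene volume)
  x1, x2, x3, x4 ≥ 0.
The optimal basis is {straight-run naphtha, FCC naphtha}; heavy naphtha, light naphtha drop out. The octane-barrels and benzene volume requirements are met with equality.
Optimal quantities: straight-run naphtha = 1.12706 barrels, FCC naphtha = 1.86337 barrels.
Cost = 123.07·1.12706 + 176.36·1.86337 = 467.3312.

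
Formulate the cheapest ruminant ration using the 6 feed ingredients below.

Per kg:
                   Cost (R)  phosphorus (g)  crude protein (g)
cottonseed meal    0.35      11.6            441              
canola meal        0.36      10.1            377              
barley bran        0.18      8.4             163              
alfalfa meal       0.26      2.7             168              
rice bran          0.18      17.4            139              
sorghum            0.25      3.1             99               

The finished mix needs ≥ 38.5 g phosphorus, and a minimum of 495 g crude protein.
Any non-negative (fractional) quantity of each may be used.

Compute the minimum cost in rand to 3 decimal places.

Set it up as a linear program. Let x1 = kg of cottonseed meal, x2 = kg of canola meal, x3 = kg of barley bran, x4 = kg of alfalfa meal, x5 = kg of rice bran, x6 = kg of sorghum.
Minimize 0.35x1 + 0.36x2 + 0.18x3 + 0.26x4 + 0.18x5 + 0.25x6 s.t.:
  11.6x1 + 10.1x2 + 8.4x3 + 2.7x4 + 17.4x5 + 3.1x6 ≥ 38.5   (phosphorus)
  441x1 + 377x2 + 163x3 + 168x4 + 139x5 + 99x6 ≥ 495   (crude protein)
  x1, x2, x3, x4, x5, x6 ≥ 0.
The cheapest feasible vertex uses only cottonseed meal, rice bran; canola meal, barley bran, alfalfa meal, sorghum are not used. There the phosphorus and crude protein constraints are tight.
Optimal quantities: cottonseed meal = 0.5381 kg, rice bran = 1.854 kg.
Objective = 0.35·0.5381 + 0.18·1.854 = 0.52206.

R0.522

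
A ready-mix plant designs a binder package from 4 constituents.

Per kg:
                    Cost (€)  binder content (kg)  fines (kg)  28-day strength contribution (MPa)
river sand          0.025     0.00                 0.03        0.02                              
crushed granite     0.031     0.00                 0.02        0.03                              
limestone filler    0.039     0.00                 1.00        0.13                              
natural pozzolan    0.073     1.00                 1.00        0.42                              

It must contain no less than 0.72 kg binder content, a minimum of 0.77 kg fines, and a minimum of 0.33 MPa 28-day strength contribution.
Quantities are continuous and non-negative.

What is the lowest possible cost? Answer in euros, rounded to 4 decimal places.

Let x1 = kg of river sand, x2 = kg of crushed granite, x3 = kg of limestone filler, x4 = kg of natural pozzolan.
Minimise 0.025x1 + 0.031x2 + 0.039x3 + 0.073x4 s.t.:
  1x4 ≥ 0.72   (binder content)
  0.03x1 + 0.02x2 + 1x3 + 1x4 ≥ 0.77   (fines)
  0.02x1 + 0.03x2 + 0.13x3 + 0.42x4 ≥ 0.33   (28-day strength contribution)
  x1, x2, x3, x4 ≥ 0.
The optimal basis is {natural pozzolan}; river sand, crushed granite, limestone filler drop out. There the 28-day strength contribution constraint is tight.
So natural pozzolan = 0.7857 kg.
Objective = 0.073·0.7857 = 0.057356.

€0.0574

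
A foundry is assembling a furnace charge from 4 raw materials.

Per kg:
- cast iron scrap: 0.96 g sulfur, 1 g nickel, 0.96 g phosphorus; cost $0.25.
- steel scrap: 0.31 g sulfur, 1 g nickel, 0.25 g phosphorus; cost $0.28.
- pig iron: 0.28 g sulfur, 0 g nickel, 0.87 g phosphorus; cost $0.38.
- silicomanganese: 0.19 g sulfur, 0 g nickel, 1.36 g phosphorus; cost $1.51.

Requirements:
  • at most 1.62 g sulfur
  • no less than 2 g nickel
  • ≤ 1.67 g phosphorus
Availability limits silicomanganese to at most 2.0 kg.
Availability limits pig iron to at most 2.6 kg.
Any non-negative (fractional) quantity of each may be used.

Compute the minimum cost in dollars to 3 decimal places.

$0.514

Treat it as an LP. Let x1 = kg of cast iron scrap, x2 = kg of steel scrap, x3 = kg of pig iron, x4 = kg of silicomanganese.
Minimize 0.25x1 + 0.28x2 + 0.38x3 + 1.51x4 with:
  0.96x1 + 0.31x2 + 0.28x3 + 0.19x4 ≤ 1.62   (sulfur)
  1x1 + 1x2 ≥ 2   (nickel)
  0.96x1 + 0.25x2 + 0.87x3 + 1.36x4 ≤ 1.67   (phosphorus)
  x4 ≤ 2
  x3 ≤ 2.6
  x1, x2, x3, x4 ≥ 0.
The optimal basis is {cast iron scrap, steel scrap}; pig iron, silicomanganese drop out. There the sulfur and nickel constraints are tight.
Solving gives x1 = 1.538, x2 = 0.4615.
Total cost: 0.25·1.538 + 0.28·0.4615 = 0.51372.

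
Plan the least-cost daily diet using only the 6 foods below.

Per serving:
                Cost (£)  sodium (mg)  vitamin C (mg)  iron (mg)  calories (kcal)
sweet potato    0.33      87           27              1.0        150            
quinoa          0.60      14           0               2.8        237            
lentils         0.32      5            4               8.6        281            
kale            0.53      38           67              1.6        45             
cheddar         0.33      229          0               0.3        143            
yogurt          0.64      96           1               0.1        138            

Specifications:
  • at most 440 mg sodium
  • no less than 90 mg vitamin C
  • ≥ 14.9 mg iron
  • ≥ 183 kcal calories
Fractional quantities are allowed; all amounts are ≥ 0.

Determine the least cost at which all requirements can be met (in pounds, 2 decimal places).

Let x1 = servings of sweet potato, x2 = servings of quinoa, x3 = servings of lentils, x4 = servings of kale, x5 = servings of cheddar, x6 = servings of yogurt.
min 0.33x1 + 0.6x2 + 0.32x3 + 0.53x4 + 0.33x5 + 0.64x6 subject to:
  87x1 + 14x2 + 5x3 + 38x4 + 229x5 + 96x6 ≤ 440   (sodium)
  27x1 + 4x3 + 67x4 + 1x6 ≥ 90   (vitamin C)
  1x1 + 2.8x2 + 8.6x3 + 1.6x4 + 0.3x5 + 0.1x6 ≥ 14.9   (iron)
  150x1 + 237x2 + 281x3 + 45x4 + 143x5 + 138x6 ≥ 183   (calories)
  x1, x2, x3, x4, x5, x6 ≥ 0.
The optimal basis is {lentils, kale}; sweet potato, quinoa, cheddar, yogurt drop out. There the vitamin C and iron constraints are tight.
Solving gives x3 = 1.499, x4 = 1.254.
Hence cost = 0.32·1.499 + 0.53·1.254 = £1.1443.

£1.14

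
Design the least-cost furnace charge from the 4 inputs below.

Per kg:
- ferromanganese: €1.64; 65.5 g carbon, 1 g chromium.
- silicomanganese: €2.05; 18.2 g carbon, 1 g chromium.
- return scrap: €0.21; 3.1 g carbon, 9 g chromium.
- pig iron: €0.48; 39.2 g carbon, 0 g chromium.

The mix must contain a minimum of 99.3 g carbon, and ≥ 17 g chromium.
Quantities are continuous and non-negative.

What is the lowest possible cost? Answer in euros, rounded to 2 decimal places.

Treat it as an LP. Let x1 = kg of ferromanganese, x2 = kg of silicomanganese, x3 = kg of return scrap, x4 = kg of pig iron.
min 1.64x1 + 2.05x2 + 0.21x3 + 0.48x4 with:
  65.5x1 + 18.2x2 + 3.1x3 + 39.2x4 ≥ 99.3   (carbon)
  1x1 + 1x2 + 9x3 ≥ 17   (chromium)
  x1, x2, x3, x4 ≥ 0.
The cheapest feasible vertex uses only return scrap, pig iron; ferromanganese, silicomanganese are not used. Binding constraints: carbon and chromium.
So return scrap = 1.889 kg, pig iron = 2.384 kg.
Objective = 0.21·1.889 + 0.48·2.384 = 1.5410.

€1.54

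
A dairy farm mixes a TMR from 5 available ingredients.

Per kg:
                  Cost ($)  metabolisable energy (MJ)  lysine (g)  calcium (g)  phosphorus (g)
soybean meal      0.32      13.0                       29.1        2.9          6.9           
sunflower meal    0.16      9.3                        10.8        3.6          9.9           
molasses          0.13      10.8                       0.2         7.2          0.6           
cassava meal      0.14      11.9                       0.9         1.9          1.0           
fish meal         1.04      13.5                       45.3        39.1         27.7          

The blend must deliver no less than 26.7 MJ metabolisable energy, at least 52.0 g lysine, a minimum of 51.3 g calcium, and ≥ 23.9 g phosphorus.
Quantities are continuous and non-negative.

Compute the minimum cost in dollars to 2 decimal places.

Let x1 = kg of soybean meal, x2 = kg of sunflower meal, x3 = kg of molasses, x4 = kg of cassava meal, x5 = kg of fish meal.
min 0.32x1 + 0.16x2 + 0.13x3 + 0.14x4 + 1.04x5 subject to:
  13x1 + 9.3x2 + 10.8x3 + 11.9x4 + 13.5x5 ≥ 26.7   (metabolisable energy)
  29.1x1 + 10.8x2 + 0.2x3 + 0.9x4 + 45.3x5 ≥ 52   (lysine)
  2.9x1 + 3.6x2 + 7.2x3 + 1.9x4 + 39.1x5 ≥ 51.3   (calcium)
  6.9x1 + 9.9x2 + 0.6x3 + 1x4 + 27.7x5 ≥ 23.9   (phosphorus)
  x1, x2, x3, x4, x5 ≥ 0.
At the optimum only sunflower meal, molasses, fish meal are positive (soybean meal, cassava meal = 0). There the metabolisable energy, lysine, calcium constraints are tight.
Optimal quantities: sunflower meal = 0.09414 kg, molasses = 0.9898 kg, fish meal = 1.121 kg.
Objective = 0.16·0.09414 + 0.13·0.9898 + 1.04·1.121 = 1.3096.

$1.31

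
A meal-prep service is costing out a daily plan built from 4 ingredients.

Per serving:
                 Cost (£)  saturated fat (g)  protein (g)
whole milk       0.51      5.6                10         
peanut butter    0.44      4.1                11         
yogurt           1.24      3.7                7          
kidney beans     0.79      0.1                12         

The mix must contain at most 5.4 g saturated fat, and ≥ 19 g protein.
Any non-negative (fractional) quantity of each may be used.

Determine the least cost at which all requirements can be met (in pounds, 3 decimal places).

£0.879

Let x1 = servings of whole milk, x2 = servings of peanut butter, x3 = servings of yogurt, x4 = servings of kidney beans.
min 0.51x1 + 0.44x2 + 1.24x3 + 0.79x4 subject to:
  5.6x1 + 4.1x2 + 3.7x3 + 0.1x4 ≤ 5.4   (saturated fat)
  10x1 + 11x2 + 7x3 + 12x4 ≥ 19   (protein)
  x1, x2, x3, x4 ≥ 0.
The optimal basis is {peanut butter, kidney beans}; whole milk, yogurt drop out. There the saturated fat and protein constraints are tight.
Optimal quantities: peanut butter = 1.308 servings, kidney beans = 0.3846 servings.
Hence cost = 0.44·1.308 + 0.79·0.3846 = £0.87935.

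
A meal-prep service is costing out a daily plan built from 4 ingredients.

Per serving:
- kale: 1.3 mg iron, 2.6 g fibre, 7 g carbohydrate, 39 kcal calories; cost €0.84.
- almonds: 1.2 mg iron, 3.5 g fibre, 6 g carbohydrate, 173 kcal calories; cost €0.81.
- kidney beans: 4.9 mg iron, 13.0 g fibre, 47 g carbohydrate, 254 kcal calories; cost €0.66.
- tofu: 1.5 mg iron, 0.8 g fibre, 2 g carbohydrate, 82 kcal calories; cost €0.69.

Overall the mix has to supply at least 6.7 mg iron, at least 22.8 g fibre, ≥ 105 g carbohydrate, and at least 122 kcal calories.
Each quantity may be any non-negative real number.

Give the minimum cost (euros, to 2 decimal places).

Let x1 = servings of kale, x2 = servings of almonds, x3 = servings of kidney beans, x4 = servings of tofu.
min 0.84x1 + 0.81x2 + 0.66x3 + 0.69x4 with:
  1.3x1 + 1.2x2 + 4.9x3 + 1.5x4 ≥ 6.7   (iron)
  2.6x1 + 3.5x2 + 13x3 + 0.8x4 ≥ 22.8   (fibre)
  7x1 + 6x2 + 47x3 + 2x4 ≥ 105   (carbohydrate)
  39x1 + 173x2 + 254x3 + 82x4 ≥ 122   (calories)
  x1, x2, x3, x4 ≥ 0.
The optimal basis is {kidney beans}; kale, almonds, tofu drop out. Binding constraint: carbohydrate.
Optimal quantities: kidney beans = 2.234 servings.
Cost = 0.66·2.234 = 1.4744.

€1.47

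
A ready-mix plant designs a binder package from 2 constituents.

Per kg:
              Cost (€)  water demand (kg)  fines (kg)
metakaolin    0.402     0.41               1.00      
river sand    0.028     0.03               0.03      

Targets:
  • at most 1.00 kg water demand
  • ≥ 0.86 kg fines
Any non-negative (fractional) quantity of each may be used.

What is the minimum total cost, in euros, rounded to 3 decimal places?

Let x1 = kg of metakaolin, x2 = kg of river sand.
Minimise 0.402x1 + 0.028x2 subject to:
  0.41x1 + 0.03x2 ≤ 1   (water demand)
  1x1 + 0.03x2 ≥ 0.86   (fines)
  x1, x2 ≥ 0.
At the optimum only metakaolin is positive (river sand = 0). The fines requirement is met with equality.
So metakaolin = 0.86 kg.
Hence cost = 0.402·0.86 = €0.34572.

€0.346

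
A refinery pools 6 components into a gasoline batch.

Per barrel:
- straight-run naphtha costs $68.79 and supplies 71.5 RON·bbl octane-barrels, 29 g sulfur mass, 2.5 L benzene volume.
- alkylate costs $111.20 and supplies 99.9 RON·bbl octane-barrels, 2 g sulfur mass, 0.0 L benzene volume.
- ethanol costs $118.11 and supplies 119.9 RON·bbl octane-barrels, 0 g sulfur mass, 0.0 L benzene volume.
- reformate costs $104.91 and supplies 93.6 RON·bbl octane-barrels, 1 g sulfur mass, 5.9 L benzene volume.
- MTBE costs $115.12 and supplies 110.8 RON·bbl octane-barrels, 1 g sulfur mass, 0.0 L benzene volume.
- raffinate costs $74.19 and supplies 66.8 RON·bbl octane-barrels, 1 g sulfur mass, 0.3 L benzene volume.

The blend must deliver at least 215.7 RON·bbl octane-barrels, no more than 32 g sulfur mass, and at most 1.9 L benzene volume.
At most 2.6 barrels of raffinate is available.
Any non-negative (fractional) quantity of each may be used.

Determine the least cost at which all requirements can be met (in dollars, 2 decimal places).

This is a linear program. Let x1 = barrels of straight-run naphtha, x2 = barrels of alkylate, x3 = barrels of ethanol, x4 = barrels of reformate, x5 = barrels of MTBE, x6 = barrels of raffinate.
Minimize 68.79x1 + 111.2x2 + 118.11x3 + 104.91x4 + 115.12x5 + 74.19x6 subject to:
  71.5x1 + 99.9x2 + 119.9x3 + 93.6x4 + 110.8x5 + 66.8x6 ≥ 215.7   (octane-barrels)
  29x1 + 2x2 + 1x4 + 1x5 + 1x6 ≤ 32   (sulfur mass)
  2.5x1 + 5.9x4 + 0.3x6 ≤ 1.9   (benzene volume)
  x6 ≤ 2.6
  x1, x2, x3, x4, x5, x6 ≥ 0.
The cheapest feasible vertex uses only straight-run naphtha, ethanol; alkylate, reformate, MTBE, raffinate are not used. The octane-barrels and benzene volume requirements are met with equality.
Optimal quantities: straight-run naphtha = 0.76 barrels, ethanol = 1.3458 barrels.
Objective = 68.79·0.76 + 118.11·1.3458 = 211.2328.

$211.23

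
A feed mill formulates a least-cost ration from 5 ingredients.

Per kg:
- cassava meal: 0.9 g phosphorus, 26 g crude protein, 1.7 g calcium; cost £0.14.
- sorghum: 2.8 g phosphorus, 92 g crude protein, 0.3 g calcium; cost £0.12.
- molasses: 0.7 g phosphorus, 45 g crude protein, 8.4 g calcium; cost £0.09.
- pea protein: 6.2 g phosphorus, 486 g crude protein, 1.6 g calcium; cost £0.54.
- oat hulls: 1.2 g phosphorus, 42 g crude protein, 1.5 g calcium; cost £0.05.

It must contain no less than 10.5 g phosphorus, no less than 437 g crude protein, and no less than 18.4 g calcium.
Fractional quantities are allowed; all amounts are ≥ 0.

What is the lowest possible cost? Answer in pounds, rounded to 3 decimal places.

This is a linear program. Let x1 = kg of cassava meal, x2 = kg of sorghum, x3 = kg of molasses, x4 = kg of pea protein, x5 = kg of oat hulls.
Minimize 0.14x1 + 0.12x2 + 0.09x3 + 0.54x4 + 0.05x5 subject to:
  0.9x1 + 2.8x2 + 0.7x3 + 6.2x4 + 1.2x5 ≥ 10.5   (phosphorus)
  26x1 + 92x2 + 45x3 + 486x4 + 42x5 ≥ 437   (crude protein)
  1.7x1 + 0.3x2 + 8.4x3 + 1.6x4 + 1.5x5 ≥ 18.4   (calcium)
  x1, x2, x3, x4, x5 ≥ 0.
At the optimum only molasses, oat hulls are positive (cassava meal, sorghum, pea protein = 0). The crude protein and calcium requirements are met with equality.
That vertex is x3 = 0.4111, x5 = 9.964.
Cost = 0.09·0.4111 + 0.05·9.964 = 0.53520.

£0.535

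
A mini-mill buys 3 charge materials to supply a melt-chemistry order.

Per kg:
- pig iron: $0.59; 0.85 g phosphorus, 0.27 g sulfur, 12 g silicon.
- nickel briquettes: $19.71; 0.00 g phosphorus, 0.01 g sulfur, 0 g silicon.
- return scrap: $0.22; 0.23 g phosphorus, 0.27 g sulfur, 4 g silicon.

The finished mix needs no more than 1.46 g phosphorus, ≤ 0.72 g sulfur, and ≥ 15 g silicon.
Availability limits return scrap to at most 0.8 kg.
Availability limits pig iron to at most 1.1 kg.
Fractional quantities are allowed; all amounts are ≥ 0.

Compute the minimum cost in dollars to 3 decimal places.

Let x1 = kg of pig iron, x2 = kg of nickel briquettes, x3 = kg of return scrap.
min 0.59x1 + 19.71x2 + 0.22x3 subject to:
  0.85x1 + 0.23x3 ≤ 1.46   (phosphorus)
  0.27x1 + 0.01x2 + 0.27x3 ≤ 0.72   (sulfur)
  12x1 + 4x3 ≥ 15   (silicon)
  x3 ≤ 0.8
  x1 ≤ 1.1
  x1, x2, x3 ≥ 0.
At the optimum only pig iron, return scrap are positive (nickel briquettes = 0). There the silicon and the pig iron cap constraints are tight.
Solving gives x1 = 1.1, x3 = 0.45.
Hence cost = 0.59·1.1 + 0.22·0.45 = $0.74800.

$0.748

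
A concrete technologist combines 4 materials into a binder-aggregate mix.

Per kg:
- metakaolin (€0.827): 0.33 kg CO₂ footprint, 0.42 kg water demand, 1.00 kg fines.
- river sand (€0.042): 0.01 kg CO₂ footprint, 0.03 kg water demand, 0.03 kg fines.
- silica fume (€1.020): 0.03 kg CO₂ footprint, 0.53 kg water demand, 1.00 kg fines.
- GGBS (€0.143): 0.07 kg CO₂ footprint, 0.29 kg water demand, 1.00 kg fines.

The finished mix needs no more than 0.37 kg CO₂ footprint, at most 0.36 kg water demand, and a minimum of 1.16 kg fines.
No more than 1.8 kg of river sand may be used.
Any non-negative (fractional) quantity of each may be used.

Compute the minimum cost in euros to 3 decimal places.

€0.166

Let x1 = kg of metakaolin, x2 = kg of river sand, x3 = kg of silica fume, x4 = kg of GGBS.
min 0.827x1 + 0.042x2 + 1.02x3 + 0.143x4 with:
  0.33x1 + 0.01x2 + 0.03x3 + 0.07x4 ≤ 0.37   (CO₂ footprint)
  0.42x1 + 0.03x2 + 0.53x3 + 0.29x4 ≤ 0.36   (water demand)
  1x1 + 0.03x2 + 1x3 + 1x4 ≥ 1.16   (fines)
  x2 ≤ 1.8
  x1, x2, x3, x4 ≥ 0.
The optimal basis is {GGBS}; metakaolin, river sand, silica fume drop out. The fines requirement is met with equality.
Optimal quantities: GGBS = 1.16 kg.
Objective = 0.143·1.16 = 0.16588.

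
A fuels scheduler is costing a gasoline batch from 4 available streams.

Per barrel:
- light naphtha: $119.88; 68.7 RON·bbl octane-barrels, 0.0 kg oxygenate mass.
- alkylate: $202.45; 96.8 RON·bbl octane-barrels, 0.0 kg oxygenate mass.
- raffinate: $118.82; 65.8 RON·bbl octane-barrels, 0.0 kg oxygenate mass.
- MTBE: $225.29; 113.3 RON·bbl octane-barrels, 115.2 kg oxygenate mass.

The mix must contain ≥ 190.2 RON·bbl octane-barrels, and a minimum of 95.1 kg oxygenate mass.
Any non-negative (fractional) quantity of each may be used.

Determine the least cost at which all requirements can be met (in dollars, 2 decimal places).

This is a linear program. Let x1 = barrels of light naphtha, x2 = barrels of alkylate, x3 = barrels of raffinate, x4 = barrels of MTBE.
Minimise 119.88x1 + 202.45x2 + 118.82x3 + 225.29x4 subject to:
  68.7x1 + 96.8x2 + 65.8x3 + 113.3x4 ≥ 190.2   (octane-barrels)
  115.2x4 ≥ 95.1   (oxygenate mass)
  x1, x2, x3, x4 ≥ 0.
The optimal basis is {light naphtha, MTBE}; alkylate, raffinate drop out. Binding constraints: octane-barrels and oxygenate mass.
So light naphtha = 1.40711 barrels, MTBE = 0.825521 barrels.
Total cost: 119.88·1.40711 + 225.29·0.825521 = 354.6660.

$354.67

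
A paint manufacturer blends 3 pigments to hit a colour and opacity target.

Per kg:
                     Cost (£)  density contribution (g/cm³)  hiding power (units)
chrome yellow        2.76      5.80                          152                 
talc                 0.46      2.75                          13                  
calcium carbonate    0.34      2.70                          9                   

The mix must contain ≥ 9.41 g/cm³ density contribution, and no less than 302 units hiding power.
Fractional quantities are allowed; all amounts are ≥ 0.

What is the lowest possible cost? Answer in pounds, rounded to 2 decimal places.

Set it up as a linear program. Let x1 = kg of chrome yellow, x2 = kg of talc, x3 = kg of calcium carbonate.
Minimise 2.76x1 + 0.46x2 + 0.34x3 s.t.:
  5.8x1 + 2.75x2 + 2.7x3 ≥ 9.41   (density contribution)
  152x1 + 13x2 + 9x3 ≥ 302   (hiding power)
  x1, x2, x3 ≥ 0.
At the optimum only chrome yellow is positive (talc, calcium carbonate = 0). The hiding power requirement is met with equality.
So chrome yellow = 1.987 kg.
Objective = 2.76·1.987 = 5.4841.

£5.48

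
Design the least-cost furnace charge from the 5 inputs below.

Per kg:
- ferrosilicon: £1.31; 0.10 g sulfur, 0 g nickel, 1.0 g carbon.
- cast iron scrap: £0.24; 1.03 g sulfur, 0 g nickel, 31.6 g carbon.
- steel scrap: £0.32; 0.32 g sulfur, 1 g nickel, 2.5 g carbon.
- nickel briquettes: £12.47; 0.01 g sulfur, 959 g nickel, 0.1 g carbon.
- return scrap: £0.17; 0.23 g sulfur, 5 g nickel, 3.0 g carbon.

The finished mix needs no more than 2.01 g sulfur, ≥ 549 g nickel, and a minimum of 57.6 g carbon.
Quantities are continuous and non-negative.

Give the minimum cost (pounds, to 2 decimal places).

This is a linear program. Let x1 = kg of ferrosilicon, x2 = kg of cast iron scrap, x3 = kg of steel scrap, x4 = kg of nickel briquettes, x5 = kg of return scrap.
Minimise 1.31x1 + 0.24x2 + 0.32x3 + 12.47x4 + 0.17x5 with:
  0.1x1 + 1.03x2 + 0.32x3 + 0.01x4 + 0.23x5 ≤ 2.01   (sulfur)
  1x3 + 959x4 + 5x5 ≥ 549   (nickel)
  1x1 + 31.6x2 + 2.5x3 + 0.1x4 + 3x5 ≥ 57.6   (carbon)
  x1, x2, x3, x4, x5 ≥ 0.
The optimal basis is {cast iron scrap, nickel briquettes}; ferrosilicon, steel scrap, return scrap drop out. The nickel and carbon requirements are met with equality.
Optimal quantities: cast iron scrap = 1.821 kg, nickel briquettes = 0.5725 kg.
Total cost: 0.24·1.821 + 12.47·0.5725 = 7.5761.

£7.58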